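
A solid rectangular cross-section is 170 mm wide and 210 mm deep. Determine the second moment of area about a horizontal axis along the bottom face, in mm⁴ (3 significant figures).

The section: 170 × 210, A = 35 700 mm², y = 105 mm, Ī = 131 197 500 mm⁴.
Transfer it to a horizontal axis along the bottom face using Ī + A·d² with d = y − 0:
  the section: d = 105 mm → contributes +524 790 000 mm⁴
Total I = 524 790 000 mm⁴.

I_base ≈ 5.25 × 10⁸ mm⁴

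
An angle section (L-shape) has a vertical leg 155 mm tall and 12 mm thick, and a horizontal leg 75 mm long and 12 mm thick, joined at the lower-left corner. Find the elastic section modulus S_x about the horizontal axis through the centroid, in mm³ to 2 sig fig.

Treat the section as a set of non-overlapping primitives; coordinates are from the bounding-box lower-left.
Vertical leg: 12 × 155, A = 1 860 mm², y = 77.5 mm, Ī = 3 723 875 mm⁴.
Horizontal leg (remainder): 63 × 12, A = 756 mm², y = 6 mm, Ī = 9 072 mm⁴.
Centroid: ȳ = ΣA·y / ΣA = 56.84 mm.
Transfer each piece to the horizontal axis through the centroid using Ī + A·d² with d = y − 56.84:
  vertical leg: d = 20.66 mm → contributes +4 518 008 mm⁴
  horizontal leg (remainder): d = -50.84 mm → contributes +1 962 891 mm⁴
Total I = 6 480 899 mm⁴.
Extreme fibre distance c = 98.16 mm; S = I/c = 66 022 mm³.

S_x ≈ 6.6 × 10⁴ mm³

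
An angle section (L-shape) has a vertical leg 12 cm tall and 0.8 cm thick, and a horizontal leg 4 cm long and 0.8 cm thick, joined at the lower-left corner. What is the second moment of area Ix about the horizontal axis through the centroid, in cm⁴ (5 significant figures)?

Split into non-overlapping primitives; take the origin at the lower-left of the bounding box.
Vertical leg: 0.8 × 12, A = 9.6 cm², y = 6 cm, Ī = 115.2 cm⁴.
Horizontal leg (remainder): 3.2 × 0.8, A = 2.56 cm², y = 0.4 cm, Ī = 0.1365333 cm⁴.
Centroid: ȳ = ΣA·y / ΣA = 4.821053 cm.
Transfer each piece to the horizontal axis through the centroid using Ī + A·d² with d = y − 4.821053:
  vertical leg: d = 1.178947 cm → contributes +128.5432 cm⁴
  horizontal leg (remainder): d = -4.421053 cm → contributes +50.17354 cm⁴
Total I = 178.7167 cm⁴.

Ix ≈ 178.72 cm⁴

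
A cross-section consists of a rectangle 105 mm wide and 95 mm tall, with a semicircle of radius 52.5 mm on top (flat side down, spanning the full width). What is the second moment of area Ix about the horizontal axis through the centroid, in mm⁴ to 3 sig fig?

Break the section into simple shapes (no overlaps), measuring from the bottom-left corner of the bounding box.
Rectangular body: 105 × 95, A = 9 975 mm², y = 47.5 mm, Ī = 7 502 031 mm⁴.
Semicircular cap: semicircle r = 52.5, A = 4329.5 mm², y = 117.28 mm, Ī = 833 814 mm⁴.
Centroid: ȳ = ΣA·y / ΣA = 68.621 mm.
Transfer each piece to the horizontal axis through the centroid using Ī + A·d² with d = y − 68.621:
  rectangular body: d = -21.121 mm → contributes +11 951 694 mm⁴
  semicircular cap: d = 48.661 mm → contributes +11 085 646 mm⁴
Total I = 23 037 340 mm⁴.

Ix ≈ 2.30 × 10⁷ mm⁴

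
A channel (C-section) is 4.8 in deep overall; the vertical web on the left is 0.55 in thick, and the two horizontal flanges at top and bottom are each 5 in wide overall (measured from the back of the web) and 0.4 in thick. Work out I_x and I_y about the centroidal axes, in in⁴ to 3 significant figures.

I_x ≈ 22.3 in⁴, I_y ≈ 15.4 in⁴

Split into non-overlapping primitives; take the origin at the lower-left of the bounding box.
Web: 0.55 × 4.8, A = 2.64 in², y = 2.4 in, Ī = 5.0688 in⁴.
Top flange (beyond web): 4.45 × 0.4, A = 1.78 in², y = 4.6 in, Ī = 0.023733 in⁴.
Bottom flange (beyond web): 4.45 × 0.4, A = 1.78 in², y = 0.2 in, Ī = 0.023733 in⁴.
By symmetry the centroid is at mid-height, ȳ = 2.4 in.
Transfer each piece to the centroidal x-axis using Ī + A·d² with d = y − 2.4:
  web: d = 0 in → contributes +5.0688 in⁴
  top flange (beyond web): d = 2.2 in → contributes +8.6389 in⁴
  bottom flange (beyond web): d = -2.2 in → contributes +8.6389 in⁴
Total I = 22.347 in⁴.
For the y-axis: x̄ = 1.7105 in.
Repeating about the centroidal y-axis gives I_y = 15.415 in⁴.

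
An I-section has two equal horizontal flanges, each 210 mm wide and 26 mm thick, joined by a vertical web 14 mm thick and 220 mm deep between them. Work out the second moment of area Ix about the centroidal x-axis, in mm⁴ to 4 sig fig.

Ix ≈ 1.782 × 10⁸ mm⁴

Break the section into simple shapes (no overlaps), measuring from the bottom-left corner of the bounding box.
Bottom flange: 210 × 26, A = 5 460 mm², y = 13 mm, Ī = 307 580 mm⁴.
Web: 14 × 220, A = 3 080 mm², y = 136 mm, Ī = 12 422 667 mm⁴.
Top flange: 210 × 26, A = 5 460 mm², y = 259 mm, Ī = 307 580 mm⁴.
By symmetry the centroid is at mid-height, ȳ = 136 mm.
Transfer each piece to the centroidal x-axis using Ī + A·d² with d = y − 136:
  bottom flange: d = -123 mm → contributes +82 911 920 mm⁴
  web: d = 0 mm → contributes +12 422 667 mm⁴
  top flange: d = 123 mm → contributes +82 911 920 mm⁴
Total I = 178 246 507 mm⁴.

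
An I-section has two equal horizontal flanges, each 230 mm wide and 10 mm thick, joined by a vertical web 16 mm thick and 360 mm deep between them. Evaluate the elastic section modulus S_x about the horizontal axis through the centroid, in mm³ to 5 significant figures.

S_x ≈ 1.1562 × 10⁶ mm³

Split into non-overlapping primitives; take the origin at the lower-left of the bounding box.
Bottom flange: 230 × 10, A = 2 300 mm², y = 5 mm, Ī = 19166.67 mm⁴.
Web: 16 × 360, A = 5 760 mm², y = 190 mm, Ī = 62 208 000 mm⁴.
Top flange: 230 × 10, A = 2 300 mm², y = 375 mm, Ī = 19166.67 mm⁴.
By symmetry the centroid is at mid-height, ȳ = 190 mm.
Transfer each piece to the horizontal axis through the centroid using Ī + A·d² with d = y − 190:
  bottom flange: d = -185 mm → contributes +78 736 667 mm⁴
  web: d = 0 mm → contributes +62 208 000 mm⁴
  top flange: d = 185 mm → contributes +78 736 667 mm⁴
Total I = 219 681 333 mm⁴.
Extreme fibre distance c = 190 mm; S = I/c = 1 156 218 mm³.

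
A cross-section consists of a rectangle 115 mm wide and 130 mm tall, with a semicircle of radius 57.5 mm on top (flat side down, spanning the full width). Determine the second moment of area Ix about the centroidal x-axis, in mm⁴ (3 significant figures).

Break the section into simple shapes (no overlaps), measuring from the bottom-left corner of the bounding box.
Rectangular body: 115 × 130, A = 14 950 mm², y = 65 mm, Ī = 21 054 583 mm⁴.
Semicircular cap: semicircle r = 57.5, A = 5193.4 mm², y = 154.4 mm, Ī = 1 199 785 mm⁴.
Centroid: ȳ = ΣA·y / ΣA = 88.05 mm.
Transfer each piece to the centroidal x-axis using Ī + A·d² with d = y − 88.05:
  rectangular body: d = -23.05 mm → contributes +28 997 799 mm⁴
  semicircular cap: d = 66.353 mm → contributes +24 065 353 mm⁴
Total I = 53 063 152 mm⁴.

Ix ≈ 5.31 × 10⁷ mm⁴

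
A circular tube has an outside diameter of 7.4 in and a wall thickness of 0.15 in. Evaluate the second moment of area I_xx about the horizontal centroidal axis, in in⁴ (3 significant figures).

I_xx ≈ 22.5 in⁴

Decompose the section into non-overlapping parts with the origin at the bottom-left of its bounding rectangle.
Outer circle: ⌀7.4, A = 43.008 in², y = 3.7 in, Ī = 147.2 in⁴.
Bore (subtracted): ⌀7.1, A = 39.592 in², y = 3.7 in, Ī = 124.74 in⁴.
By symmetry the centroid is at mid-height, ȳ = 3.7 in.
All pieces are centred on the horizontal centroidal axis, so I = ΣĪ (holes subtracted) = 22.457 in⁴.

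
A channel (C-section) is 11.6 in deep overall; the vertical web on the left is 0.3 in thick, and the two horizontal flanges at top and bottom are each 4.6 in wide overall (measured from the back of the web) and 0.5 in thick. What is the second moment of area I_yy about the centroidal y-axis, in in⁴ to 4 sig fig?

Split into non-overlapping primitives; take the origin at the lower-left of the bounding box.
Web: 0.3 × 11.6, A = 3.48 in², x = 0.15 in, Ī = 0.0261 in⁴.
Top flange (beyond web): 4.3 × 0.5, A = 2.15 in², x = 2.45 in, Ī = 3.31279 in⁴.
Bottom flange (beyond web): 4.3 × 0.5, A = 2.15 in², x = 2.45 in, Ī = 3.31279 in⁴.
Centroid: x̄ = ΣA·x / ΣA = 1.42121 in.
Transfer each piece to the centroidal y-axis using Ī + A·d² with d = x − 1.42121:
  web: d = -1.27121 in → contributes +5.64968 in⁴
  top flange (beyond web): d = 1.02879 in → contributes +5.58838 in⁴
  bottom flange (beyond web): d = 1.02879 in → contributes +5.58838 in⁴
Total I = 16.8264 in⁴.

I_yy ≈ 16.83 in⁴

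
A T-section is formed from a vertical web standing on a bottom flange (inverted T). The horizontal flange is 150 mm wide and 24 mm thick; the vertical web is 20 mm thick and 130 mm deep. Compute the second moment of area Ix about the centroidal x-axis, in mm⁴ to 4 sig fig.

Split into non-overlapping primitives; take the origin at the lower-left of the bounding box.
Flange: 150 × 24, A = 3 600 mm², y = 12 mm, Ī = 172 800 mm⁴.
Web: 20 × 130, A = 2 600 mm², y = 89 mm, Ī = 3 661 667 mm⁴.
Centroid: ȳ = ΣA·y / ΣA = 44.2903 mm.
Transfer each piece to the centroidal x-axis using Ī + A·d² with d = y − 44.2903:
  flange: d = -32.2903 mm → contributes +3 926 394 mm⁴
  web: d = 44.7097 mm → contributes +8 858 950 mm⁴
Total I = 12 785 344 mm⁴.

Ix ≈ 1.279 × 10⁷ mm⁴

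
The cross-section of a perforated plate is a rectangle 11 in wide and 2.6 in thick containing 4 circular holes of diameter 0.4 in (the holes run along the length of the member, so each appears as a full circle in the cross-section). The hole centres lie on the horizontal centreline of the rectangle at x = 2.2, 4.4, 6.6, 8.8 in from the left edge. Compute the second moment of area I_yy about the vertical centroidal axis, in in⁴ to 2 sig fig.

Decompose the section into non-overlapping parts with the origin at the bottom-left of its bounding rectangle.
Plate: 11 × 2.6, A = 28.6 in², x = 5.5 in, Ī = 288.4 in⁴.
Hole 1 (subtracted): ⌀0.4, A = 0.1257 in², x = 2.2 in, Ī = 0.001257 in⁴.
Hole 2 (subtracted): ⌀0.4, A = 0.1257 in², x = 4.4 in, Ī = 0.001257 in⁴.
Hole 3 (subtracted): ⌀0.4, A = 0.1257 in², x = 6.6 in, Ī = 0.001257 in⁴.
Hole 4 (subtracted): ⌀0.4, A = 0.1257 in², x = 8.8 in, Ī = 0.001257 in⁴.
By symmetry the centroid is at mid-width, x̄ = 5.5 in.
Transfer each piece to the vertical centroidal axis using Ī + A·d² with d = x − 5.5:
  plate: d = 0 in → contributes +288.4 in⁴
  hole 1: d = -3.3 in → contributes −1.37 in⁴
  hole 2: d = -1.1 in → contributes −0.1533 in⁴
  hole 3: d = 1.1 in → contributes −0.1533 in⁴
  hole 4: d = 3.3 in → contributes −1.37 in⁴
Total I = 285.3 in⁴.

I_yy ≈ 290 in⁴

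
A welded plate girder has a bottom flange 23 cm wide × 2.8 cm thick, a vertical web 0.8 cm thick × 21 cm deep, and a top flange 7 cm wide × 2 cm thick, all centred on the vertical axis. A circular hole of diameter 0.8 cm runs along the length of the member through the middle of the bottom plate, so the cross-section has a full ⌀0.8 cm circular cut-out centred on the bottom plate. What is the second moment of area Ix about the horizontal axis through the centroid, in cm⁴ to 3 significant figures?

Treat the section as a set of non-overlapping primitives; coordinates are from the bounding-box lower-left.
Bottom plate: 23 × 2.8, A = 64.4 cm², y = 1.4 cm, Ī = 42.075 cm⁴.
Web plate: 0.8 × 21, A = 16.8 cm², y = 13.3 cm, Ī = 617.4 cm⁴.
Top plate: 7 × 2, A = 14 cm², y = 24.8 cm, Ī = 4.6667 cm⁴.
Hole (subtracted): ⌀0.8, A = 0.50265 cm², y = 1.4 cm, Ī = 0.020106 cm⁴.
Centroid: ȳ = ΣA·y / ΣA = 6.9706 cm.
Transfer each piece to the horizontal axis through the centroid using Ī + A·d² with d = y − 6.9706:
  bottom plate: d = -5.5706 cm → contributes +2040.5 cm⁴
  web plate: d = 6.3294 cm → contributes +1290.4 cm⁴
  top plate: d = 17.829 cm → contributes +4455.1 cm⁴
  hole: d = -5.5706 cm → contributes −15.618 cm⁴
Total I = 7770.4 cm⁴.

Ix ≈ 7770 cm⁴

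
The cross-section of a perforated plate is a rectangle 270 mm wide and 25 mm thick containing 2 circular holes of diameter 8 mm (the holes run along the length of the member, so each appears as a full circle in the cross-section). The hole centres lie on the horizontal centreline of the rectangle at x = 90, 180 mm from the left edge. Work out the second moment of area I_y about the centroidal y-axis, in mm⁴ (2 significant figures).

Split into non-overlapping primitives; take the origin at the lower-left of the bounding box.
Plate: 270 × 25, A = 6 750 mm², x = 135 mm, Ī = 41 006 250 mm⁴.
Hole 1 (subtracted): ⌀8, A = 50.27 mm², x = 90 mm, Ī = 201.1 mm⁴.
Hole 2 (subtracted): ⌀8, A = 50.27 mm², x = 180 mm, Ī = 201.1 mm⁴.
By symmetry the centroid is at mid-width, x̄ = 135 mm.
Transfer each piece to the centroidal y-axis using Ī + A·d² with d = x − 135:
  plate: d = 0 mm → contributes +41 006 250 mm⁴
  hole 1: d = -45 mm → contributes −101 989 mm⁴
  hole 2: d = 45 mm → contributes −101 989 mm⁴
Total I = 40 802 273 mm⁴.

I_y ≈ 4.1 × 10⁷ mm⁴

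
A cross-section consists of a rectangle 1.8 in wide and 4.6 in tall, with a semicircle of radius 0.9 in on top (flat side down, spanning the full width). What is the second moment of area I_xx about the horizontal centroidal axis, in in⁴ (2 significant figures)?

I_xx ≈ 23 in⁴

Break the section into simple shapes (no overlaps), measuring from the bottom-left corner of the bounding box.
Rectangular body: 1.8 × 4.6, A = 8.28 in², y = 2.3 in, Ī = 14.6 in⁴.
Semicircular cap: semicircle r = 0.9, A = 1.272 in², y = 4.982 in, Ī = 0.07201 in⁴.
Centroid: ȳ = ΣA·y / ΣA = 2.657 in.
Transfer each piece to the horizontal centroidal axis using Ī + A·d² with d = y − 2.657:
  rectangular body: d = -0.3572 in → contributes +15.66 in⁴
  semicircular cap: d = 2.325 in → contributes +6.948 in⁴
Total I = 22.61 in⁴.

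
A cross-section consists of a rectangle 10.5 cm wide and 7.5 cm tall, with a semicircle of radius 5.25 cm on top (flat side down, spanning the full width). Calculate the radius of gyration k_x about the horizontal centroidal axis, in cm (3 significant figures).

Split into non-overlapping primitives; take the origin at the lower-left of the bounding box.
Rectangular body: 10.5 × 7.5, A = 78.75 cm², y = 3.75 cm, Ī = 369.14 cm⁴.
Semicircular cap: semicircle r = 5.25, A = 43.295 cm², y = 9.7282 cm, Ī = 83.381 cm⁴.
Centroid: ȳ = ΣA·y / ΣA = 5.8707 cm.
Transfer each piece to the horizontal centroidal axis using Ī + A·d² with d = y − 5.8707:
  rectangular body: d = -2.1207 cm → contributes +723.32 cm⁴
  semicircular cap: d = 3.8574 cm → contributes +727.6 cm⁴
Total I = 1450.9 cm⁴.
Radius of gyration: k = √(I/A) = √(1450.9 / 122.05) = 3.448 cm.

k_x ≈ 3.45 cm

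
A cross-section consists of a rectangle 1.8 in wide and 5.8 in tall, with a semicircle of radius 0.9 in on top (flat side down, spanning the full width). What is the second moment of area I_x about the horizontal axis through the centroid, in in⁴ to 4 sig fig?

I_x ≈ 41.55 in⁴

Treat the section as a set of non-overlapping primitives; coordinates are from the bounding-box lower-left.
Rectangular body: 1.8 × 5.8, A = 10.44 in², y = 2.9 in, Ī = 29.2668 in⁴.
Semicircular cap: semicircle r = 0.9, A = 1.27235 in², y = 6.18197 in, Ī = 0.0720115 in⁴.
Centroid: ȳ = ΣA·y / ΣA = 3.25653 in.
Transfer each piece to the horizontal axis through the centroid using Ī + A·d² with d = y − 3.25653:
  rectangular body: d = -0.35653 in → contributes +30.5939 in⁴
  semicircular cap: d = 2.92544 in → contributes +10.961 in⁴
Total I = 41.5549 in⁴.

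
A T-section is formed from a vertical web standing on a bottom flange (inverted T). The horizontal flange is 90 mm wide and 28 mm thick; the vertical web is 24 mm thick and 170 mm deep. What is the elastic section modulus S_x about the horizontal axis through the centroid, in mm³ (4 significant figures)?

Treat the section as a set of non-overlapping primitives; coordinates are from the bounding-box lower-left.
Flange: 90 × 28, A = 2 520 mm², y = 14 mm, Ī = 164 640 mm⁴.
Web: 24 × 170, A = 4 080 mm², y = 113 mm, Ī = 9 826 000 mm⁴.
Centroid: ȳ = ΣA·y / ΣA = 75.2 mm.
Transfer each piece to the horizontal axis through the centroid using Ī + A·d² with d = y − 75.2:
  flange: d = -61.2 mm → contributes +9 603 149 mm⁴
  web: d = 37.8 mm → contributes +15 655 667 mm⁴
Total I = 25 258 816 mm⁴.
Extreme fibre distance c = 122.8 mm; S = I/c = 205 691 mm³.

S_x ≈ 2.057 × 10⁵ mm³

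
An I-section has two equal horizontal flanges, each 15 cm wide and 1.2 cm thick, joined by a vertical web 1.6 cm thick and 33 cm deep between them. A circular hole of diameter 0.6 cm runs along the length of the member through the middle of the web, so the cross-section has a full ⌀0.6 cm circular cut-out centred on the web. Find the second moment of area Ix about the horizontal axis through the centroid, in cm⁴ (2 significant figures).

Treat the section as a set of non-overlapping primitives; coordinates are from the bounding-box lower-left.
Bottom flange: 15 × 1.2, A = 18 cm², y = 0.6 cm, Ī = 2.16 cm⁴.
Web: 1.6 × 33, A = 52.8 cm², y = 17.7 cm, Ī = 4 792 cm⁴.
Top flange: 15 × 1.2, A = 18 cm², y = 34.8 cm, Ī = 2.16 cm⁴.
Hole (subtracted): ⌀0.6, A = 0.2827 cm², y = 17.7 cm, Ī = 0.006362 cm⁴.
By symmetry the centroid is at mid-height, ȳ = 17.7 cm.
Transfer each piece to the horizontal axis through the centroid using Ī + A·d² with d = y − 17.7:
  bottom flange: d = -17.1 cm → contributes +5 266 cm⁴
  web: d = 0 cm → contributes +4 792 cm⁴
  top flange: d = 17.1 cm → contributes +5 266 cm⁴
  hole: d = 0 cm → contributes −0.006362 cm⁴
Total I = 15 323 cm⁴.

Ix ≈ 1.5 × 10⁴ cm⁴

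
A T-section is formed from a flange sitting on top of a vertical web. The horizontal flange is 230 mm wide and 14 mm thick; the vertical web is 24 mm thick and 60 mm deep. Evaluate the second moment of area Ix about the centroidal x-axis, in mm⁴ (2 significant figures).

Ix ≈ 1.8 × 10⁶ mm⁴

Split into non-overlapping primitives; take the origin at the lower-left of the bounding box.
Flange: 230 × 14, A = 3 220 mm², y = 67 mm, Ī = 52 593 mm⁴.
Web: 24 × 60, A = 1 440 mm², y = 30 mm, Ī = 432 000 mm⁴.
Centroid: ȳ = ΣA·y / ΣA = 55.57 mm.
Transfer each piece to the centroidal x-axis using Ī + A·d² with d = y − 55.57:
  flange: d = 11.43 mm → contributes +473 526 mm⁴
  web: d = -25.57 mm → contributes +1 373 252 mm⁴
Total I = 1 846 778 mm⁴.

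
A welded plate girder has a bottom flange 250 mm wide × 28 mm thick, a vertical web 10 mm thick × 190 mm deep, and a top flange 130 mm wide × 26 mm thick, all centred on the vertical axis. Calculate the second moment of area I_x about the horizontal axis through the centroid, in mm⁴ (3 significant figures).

I_x ≈ 1.16 × 10⁸ mm⁴

Treat the section as a set of non-overlapping primitives; coordinates are from the bounding-box lower-left.
Bottom plate: 250 × 28, A = 7 000 mm², y = 14 mm, Ī = 457 333 mm⁴.
Web plate: 10 × 190, A = 1 900 mm², y = 123 mm, Ī = 5 715 833 mm⁴.
Top plate: 130 × 26, A = 3 380 mm², y = 231 mm, Ī = 190 407 mm⁴.
Centroid: ȳ = ΣA·y / ΣA = 90.593 mm.
Transfer each piece to the horizontal axis through the centroid using Ī + A·d² with d = y − 90.593:
  bottom plate: d = -76.593 mm → contributes +41 522 569 mm⁴
  web plate: d = 32.407 mm → contributes +7 711 260 mm⁴
  top plate: d = 140.41 mm → contributes +66 824 309 mm⁴
Total I = 116 058 138 mm⁴.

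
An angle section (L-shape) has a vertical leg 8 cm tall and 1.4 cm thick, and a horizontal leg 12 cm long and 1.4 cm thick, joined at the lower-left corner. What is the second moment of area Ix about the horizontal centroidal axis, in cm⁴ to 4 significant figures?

Ix ≈ 131.7 cm⁴

Split into non-overlapping primitives; take the origin at the lower-left of the bounding box.
Vertical leg: 1.4 × 8, A = 11.2 cm², y = 4 cm, Ī = 59.7333 cm⁴.
Horizontal leg (remainder): 10.6 × 1.4, A = 14.84 cm², y = 0.7 cm, Ī = 2.42387 cm⁴.
Centroid: ȳ = ΣA·y / ΣA = 2.11935 cm.
Transfer each piece to the horizontal centroidal axis using Ī + A·d² with d = y − 2.11935:
  vertical leg: d = 1.88065 cm → contributes +99.3458 cm⁴
  horizontal leg (remainder): d = -1.41935 cm → contributes +32.3201 cm⁴
Total I = 131.666 cm⁴.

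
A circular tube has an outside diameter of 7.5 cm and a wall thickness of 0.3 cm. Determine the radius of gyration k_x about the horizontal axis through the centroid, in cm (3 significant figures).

Split into non-overlapping primitives; take the origin at the lower-left of the bounding box.
Outer circle: ⌀7.5, A = 44.179 cm², y = 3.75 cm, Ī = 155.32 cm⁴.
Bore (subtracted): ⌀6.9, A = 37.393 cm², y = 3.75 cm, Ī = 111.27 cm⁴.
By symmetry the centroid is at mid-height, ȳ = 3.75 cm.
All pieces are centred on the horizontal axis through the centroid, so I = ΣĪ (holes subtracted) = 44.049 cm⁴.
Radius of gyration: k = √(I/A) = √(44.049 / 6.7858) = 2.5478 cm.

k_x ≈ 2.55 cm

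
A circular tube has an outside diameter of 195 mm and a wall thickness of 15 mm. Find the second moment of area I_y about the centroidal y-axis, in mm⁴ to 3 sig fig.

Split into non-overlapping primitives; take the origin at the lower-left of the bounding box.
Outer circle: ⌀195, A = 29 865 mm², x = 97.5 mm, Ī = 70 975 481 mm⁴.
Bore (subtracted): ⌀165, A = 21 382 mm², x = 97.5 mm, Ī = 36 383 601 mm⁴.
By symmetry the centroid is at mid-width, x̄ = 97.5 mm.
All pieces are centred on the centroidal y-axis, so I = ΣĪ (holes subtracted) = 34 591 880 mm⁴.

I_y ≈ 3.46 × 10⁷ mm⁴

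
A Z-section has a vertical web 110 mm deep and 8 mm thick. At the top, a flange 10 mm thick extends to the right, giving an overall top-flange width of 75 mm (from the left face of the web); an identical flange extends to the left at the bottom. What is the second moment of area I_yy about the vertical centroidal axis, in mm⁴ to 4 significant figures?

Decompose the section into non-overlapping parts with the origin at the bottom-left of its bounding rectangle.
Web: 8 × 110, A = 880 mm², x = 71 mm, Ī = 4693.33 mm⁴.
Top flange (beyond web): 67 × 10, A = 670 mm², x = 108.5 mm, Ī = 250 636 mm⁴.
Bottom flange (beyond web): 67 × 10, A = 670 mm², x = 33.5 mm, Ī = 250 636 mm⁴.
Centroid: x̄ = ΣA·x / ΣA = 71 mm.
Transfer each piece to the vertical centroidal axis using Ī + A·d² with d = x − 71:
  web: d = 0 mm → contributes +4693.33 mm⁴
  top flange (beyond web): d = 37.5 mm → contributes +1 192 823 mm⁴
  bottom flange (beyond web): d = -37.5 mm → contributes +1 192 823 mm⁴
Total I = 2 390 340 mm⁴.

I_yy ≈ 2.390 × 10⁶ mm⁴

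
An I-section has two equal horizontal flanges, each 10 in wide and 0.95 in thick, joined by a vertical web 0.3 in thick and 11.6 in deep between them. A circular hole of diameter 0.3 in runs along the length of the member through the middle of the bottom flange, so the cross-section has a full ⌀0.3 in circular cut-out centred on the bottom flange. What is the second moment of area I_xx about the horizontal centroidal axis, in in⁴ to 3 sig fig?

I_xx ≈ 786 in⁴

Split into non-overlapping primitives; take the origin at the lower-left of the bounding box.
Bottom flange: 10 × 0.95, A = 9.5 in², y = 0.475 in, Ī = 0.71448 in⁴.
Web: 0.3 × 11.6, A = 3.48 in², y = 6.75 in, Ī = 39.022 in⁴.
Top flange: 10 × 0.95, A = 9.5 in², y = 13.025 in, Ī = 0.71448 in⁴.
Hole (subtracted): ⌀0.3, A = 0.070686 in², y = 0.475 in, Ī = 0.00039761 in⁴.
Centroid: ȳ = ΣA·y / ΣA = 6.7698 in.
Transfer each piece to the horizontal centroidal axis using Ī + A·d² with d = y − 6.7698:
  bottom flange: d = -6.2948 in → contributes +377.15 in⁴
  web: d = -0.019793 in → contributes +39.024 in⁴
  top flange: d = 6.2552 in → contributes +372.43 in⁴
  hole: d = -6.2948 in → contributes −2.8013 in⁴
Total I = 785.8 in⁴.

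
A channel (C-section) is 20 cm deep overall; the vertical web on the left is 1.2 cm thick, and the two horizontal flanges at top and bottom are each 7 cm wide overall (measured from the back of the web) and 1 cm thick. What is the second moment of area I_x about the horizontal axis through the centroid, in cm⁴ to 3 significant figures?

I_x ≈ 1850 cm⁴

Treat the section as a set of non-overlapping primitives; coordinates are from the bounding-box lower-left.
Web: 1.2 × 20, A = 24 cm², y = 10 cm, Ī = 800 cm⁴.
Top flange (beyond web): 5.8 × 1, A = 5.8 cm², y = 19.5 cm, Ī = 0.48333 cm⁴.
Bottom flange (beyond web): 5.8 × 1, A = 5.8 cm², y = 0.5 cm, Ī = 0.48333 cm⁴.
By symmetry the centroid is at mid-height, ȳ = 10 cm.
Transfer each piece to the horizontal axis through the centroid using Ī + A·d² with d = y − 10:
  web: d = 0 cm → contributes +800 cm⁴
  top flange (beyond web): d = 9.5 cm → contributes +523.93 cm⁴
  bottom flange (beyond web): d = -9.5 cm → contributes +523.93 cm⁴
Total I = 1847.9 cm⁴.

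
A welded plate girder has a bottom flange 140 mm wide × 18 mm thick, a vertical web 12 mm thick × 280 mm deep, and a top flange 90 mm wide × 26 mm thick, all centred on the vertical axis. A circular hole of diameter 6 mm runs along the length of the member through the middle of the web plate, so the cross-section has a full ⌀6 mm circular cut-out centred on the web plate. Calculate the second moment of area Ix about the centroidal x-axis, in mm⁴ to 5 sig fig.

Treat the section as a set of non-overlapping primitives; coordinates are from the bounding-box lower-left.
Bottom plate: 140 × 18, A = 2 520 mm², y = 9 mm, Ī = 68 040 mm⁴.
Web plate: 12 × 280, A = 3 360 mm², y = 158 mm, Ī = 21 952 000 mm⁴.
Top plate: 90 × 26, A = 2 340 mm², y = 311 mm, Ī = 131 820 mm⁴.
Hole (subtracted): ⌀6, A = 28.27433 mm², y = 158 mm, Ī = 63.61725 mm⁴.
Centroid: ȳ = ΣA·y / ΣA = 155.8686 mm.
Transfer each piece to the centroidal x-axis using Ī + A·d² with d = y − 155.8686:
  bottom plate: d = -146.8686 mm → contributes +54 425 398 mm⁴
  web plate: d = 2.131419 mm → contributes +21 967 264 mm⁴
  top plate: d = 155.1314 mm → contributes +56 445 692 mm⁴
  hole: d = 2.131419 mm → contributes −192.0661 mm⁴
Total I = 132 838 162 mm⁴.

Ix ≈ 1.3284 × 10⁸ mm⁴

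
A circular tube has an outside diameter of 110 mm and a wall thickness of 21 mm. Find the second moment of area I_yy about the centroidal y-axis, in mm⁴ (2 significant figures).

Decompose the section into non-overlapping parts with the origin at the bottom-left of its bounding rectangle.
Outer circle: ⌀110, A = 9 503 mm², x = 55 mm, Ī = 7 186 884 mm⁴.
Bore (subtracted): ⌀68, A = 3 632 mm², x = 55 mm, Ī = 1 049 556 mm⁴.
By symmetry the centroid is at mid-width, x̄ = 55 mm.
All pieces are centred on the centroidal y-axis, so I = ΣĪ (holes subtracted) = 6 137 328 mm⁴.

I_yy ≈ 6.1 × 10⁶ mm⁴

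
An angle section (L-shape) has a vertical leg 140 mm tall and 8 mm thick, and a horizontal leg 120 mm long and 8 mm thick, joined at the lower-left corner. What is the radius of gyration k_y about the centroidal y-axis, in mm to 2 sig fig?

k_y ≈ 37 mm

Break the section into simple shapes (no overlaps), measuring from the bottom-left corner of the bounding box.
Vertical leg: 8 × 140, A = 1 120 mm², x = 4 mm, Ī = 5 973 mm⁴.
Horizontal leg (remainder): 112 × 8, A = 896 mm², x = 64 mm, Ī = 936 619 mm⁴.
Centroid: x̄ = ΣA·x / ΣA = 30.67 mm.
Transfer each piece to the centroidal y-axis using Ī + A·d² with d = x − 30.67:
  vertical leg: d = -26.67 mm → contributes +802 418 mm⁴
  horizontal leg (remainder): d = 33.33 mm → contributes +1 932 174 mm⁴
Total I = 2 734 592 mm⁴.
Radius of gyration: k = √(I/A) = √(2 734 592 / 2 016) = 36.83 mm.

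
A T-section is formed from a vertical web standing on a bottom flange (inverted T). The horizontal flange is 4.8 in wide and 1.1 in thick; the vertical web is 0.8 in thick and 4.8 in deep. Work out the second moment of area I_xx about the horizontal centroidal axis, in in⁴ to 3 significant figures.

I_xx ≈ 27.3 in⁴

Treat the section as a set of non-overlapping primitives; coordinates are from the bounding-box lower-left.
Flange: 4.8 × 1.1, A = 5.28 in², y = 0.55 in, Ī = 0.5324 in⁴.
Web: 0.8 × 4.8, A = 3.84 in², y = 3.5 in, Ī = 7.3728 in⁴.
Centroid: ȳ = ΣA·y / ΣA = 1.7921 in.
Transfer each piece to the horizontal centroidal axis using Ī + A·d² with d = y − 1.7921:
  flange: d = -1.2421 in → contributes +8.6785 in⁴
  web: d = 1.7079 in → contributes +18.574 in⁴
Total I = 27.252 in⁴.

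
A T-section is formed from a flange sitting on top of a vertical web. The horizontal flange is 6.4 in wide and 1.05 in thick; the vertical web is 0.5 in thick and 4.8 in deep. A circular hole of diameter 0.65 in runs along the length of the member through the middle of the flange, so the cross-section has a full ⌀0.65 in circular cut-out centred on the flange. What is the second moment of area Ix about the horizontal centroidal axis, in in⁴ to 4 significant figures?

Ix ≈ 20.14 in⁴

Break the section into simple shapes (no overlaps), measuring from the bottom-left corner of the bounding box.
Flange: 6.4 × 1.05, A = 6.72 in², y = 5.325 in, Ī = 0.6174 in⁴.
Web: 0.5 × 4.8, A = 2.4 in², y = 2.4 in, Ī = 4.608 in⁴.
Hole (subtracted): ⌀0.65, A = 0.331831 in², y = 5.325 in, Ī = 0.00876241 in⁴.
Centroid: ȳ = ΣA·y / ΣA = 4.5262 in.
Transfer each piece to the horizontal centroidal axis using Ī + A·d² with d = y − 4.5262:
  flange: d = 0.798801 in → contributes +4.90532 in⁴
  web: d = -2.1262 in → contributes +15.4577 in⁴
  hole: d = 0.798801 in → contributes −0.220498 in⁴
Total I = 20.1426 in⁴.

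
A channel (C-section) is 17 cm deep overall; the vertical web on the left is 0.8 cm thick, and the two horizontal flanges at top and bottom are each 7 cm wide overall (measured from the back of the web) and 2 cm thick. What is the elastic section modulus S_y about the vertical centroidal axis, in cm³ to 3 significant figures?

S_y ≈ 43.3 cm³

Decompose the section into non-overlapping parts with the origin at the bottom-left of its bounding rectangle.
Web: 0.8 × 17, A = 13.6 cm², x = 0.4 cm, Ī = 0.72533 cm⁴.
Top flange (beyond web): 6.2 × 2, A = 12.4 cm², x = 3.9 cm, Ī = 39.721 cm⁴.
Bottom flange (beyond web): 6.2 × 2, A = 12.4 cm², x = 3.9 cm, Ī = 39.721 cm⁴.
Centroid: x̄ = ΣA·x / ΣA = 2.6604 cm.
Transfer each piece to the vertical centroidal axis using Ī + A·d² with d = x − 2.6604:
  web: d = -2.2604 cm → contributes +70.214 cm⁴
  top flange (beyond web): d = 1.2396 cm → contributes +58.775 cm⁴
  bottom flange (beyond web): d = 1.2396 cm → contributes +58.775 cm⁴
Total I = 187.76 cm⁴.
Extreme fibre distance c = 4.3396 cm; S = I/c = 43.268 cm³.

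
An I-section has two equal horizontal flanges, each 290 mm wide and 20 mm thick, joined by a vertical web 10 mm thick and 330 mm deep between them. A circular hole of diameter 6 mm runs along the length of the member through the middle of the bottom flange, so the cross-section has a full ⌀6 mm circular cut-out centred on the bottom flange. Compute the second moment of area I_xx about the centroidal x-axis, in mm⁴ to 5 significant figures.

I_xx ≈ 3.8472 × 10⁸ mm⁴

Split into non-overlapping primitives; take the origin at the lower-left of the bounding box.
Bottom flange: 290 × 20, A = 5 800 mm², y = 10 mm, Ī = 193333.3 mm⁴.
Web: 10 × 330, A = 3 300 mm², y = 185 mm, Ī = 29 947 500 mm⁴.
Top flange: 290 × 20, A = 5 800 mm², y = 360 mm, Ī = 193333.3 mm⁴.
Hole (subtracted): ⌀6, A = 28.27433 mm², y = 10 mm, Ī = 63.61725 mm⁴.
Centroid: ȳ = ΣA·y / ΣA = 185.3327 mm.
Transfer each piece to the centroidal x-axis using Ī + A·d² with d = y − 185.3327:
  bottom flange: d = -175.3327 mm → contributes +178 494 382 mm⁴
  web: d = -0.3327125 mm → contributes +29 947 865 mm⁴
  top flange: d = 174.6673 mm → contributes +177 143 569 mm⁴
  hole: d = -175.3327 mm → contributes −869260.8 mm⁴
Total I = 384 716 555 mm⁴.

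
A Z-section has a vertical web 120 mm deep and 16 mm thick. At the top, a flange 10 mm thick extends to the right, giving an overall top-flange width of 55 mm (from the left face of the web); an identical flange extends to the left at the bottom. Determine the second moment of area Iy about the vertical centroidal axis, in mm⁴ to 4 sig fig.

Break the section into simple shapes (no overlaps), measuring from the bottom-left corner of the bounding box.
Web: 16 × 120, A = 1 920 mm², x = 47 mm, Ī = 40 960 mm⁴.
Top flange (beyond web): 39 × 10, A = 390 mm², x = 74.5 mm, Ī = 49432.5 mm⁴.
Bottom flange (beyond web): 39 × 10, A = 390 mm², x = 19.5 mm, Ī = 49432.5 mm⁴.
Centroid: x̄ = ΣA·x / ΣA = 47 mm.
Transfer each piece to the vertical centroidal axis using Ī + A·d² with d = x − 47:
  web: d = 0 mm → contributes +40 960 mm⁴
  top flange (beyond web): d = 27.5 mm → contributes +344 370 mm⁴
  bottom flange (beyond web): d = -27.5 mm → contributes +344 370 mm⁴
Total I = 729 700 mm⁴.

Iy ≈ 7.297 × 10⁵ mm⁴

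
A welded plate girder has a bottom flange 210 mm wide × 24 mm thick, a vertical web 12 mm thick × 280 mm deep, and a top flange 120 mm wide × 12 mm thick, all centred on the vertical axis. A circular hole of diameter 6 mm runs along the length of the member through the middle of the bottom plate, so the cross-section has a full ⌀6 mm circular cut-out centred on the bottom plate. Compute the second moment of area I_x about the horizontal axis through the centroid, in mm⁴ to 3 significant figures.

I_x ≈ 1.38 × 10⁸ mm⁴

Treat the section as a set of non-overlapping primitives; coordinates are from the bounding-box lower-left.
Bottom plate: 210 × 24, A = 5 040 mm², y = 12 mm, Ī = 241 920 mm⁴.
Web plate: 12 × 280, A = 3 360 mm², y = 164 mm, Ī = 21 952 000 mm⁴.
Top plate: 120 × 12, A = 1 440 mm², y = 310 mm, Ī = 17 280 mm⁴.
Hole (subtracted): ⌀6, A = 28.274 mm², y = 12 mm, Ī = 63.617 mm⁴.
Centroid: ȳ = ΣA·y / ΣA = 107.79 mm.
Transfer each piece to the horizontal axis through the centroid using Ī + A·d² with d = y − 107.79:
  bottom plate: d = -95.787 mm → contributes +46 485 089 mm⁴
  web plate: d = 56.213 mm → contributes +32 569 106 mm⁴
  top plate: d = 202.21 mm → contributes +58 898 769 mm⁴
  hole: d = -95.787 mm → contributes −259 487 mm⁴
Total I = 137 693 477 mm⁴.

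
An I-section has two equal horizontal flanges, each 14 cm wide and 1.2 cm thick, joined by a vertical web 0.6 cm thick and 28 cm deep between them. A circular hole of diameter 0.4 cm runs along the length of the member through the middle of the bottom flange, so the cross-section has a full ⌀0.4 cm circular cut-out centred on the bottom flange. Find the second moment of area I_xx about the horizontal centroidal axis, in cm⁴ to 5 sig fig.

I_xx ≈ 8237.0 cm⁴

Decompose the section into non-overlapping parts with the origin at the bottom-left of its bounding rectangle.
Bottom flange: 14 × 1.2, A = 16.8 cm², y = 0.6 cm, Ī = 2.016 cm⁴.
Web: 0.6 × 28, A = 16.8 cm², y = 15.2 cm, Ī = 1097.6 cm⁴.
Top flange: 14 × 1.2, A = 16.8 cm², y = 29.8 cm, Ī = 2.016 cm⁴.
Hole (subtracted): ⌀0.4, A = 0.1256637 cm², y = 0.6 cm, Ī = 0.001256637 cm⁴.
Centroid: ȳ = ΣA·y / ΣA = 15.23649 cm.
Transfer each piece to the horizontal centroidal axis using Ī + A·d² with d = y − 15.23649:
  bottom flange: d = -14.63649 cm → contributes +3601.029 cm⁴
  web: d = -0.03649357 cm → contributes +1097.622 cm⁴
  top flange: d = 14.56351 cm → contributes +3565.224 cm⁴
  hole: d = -14.63649 cm → contributes −26.92181 cm⁴
Total I = 8236.953 cm⁴.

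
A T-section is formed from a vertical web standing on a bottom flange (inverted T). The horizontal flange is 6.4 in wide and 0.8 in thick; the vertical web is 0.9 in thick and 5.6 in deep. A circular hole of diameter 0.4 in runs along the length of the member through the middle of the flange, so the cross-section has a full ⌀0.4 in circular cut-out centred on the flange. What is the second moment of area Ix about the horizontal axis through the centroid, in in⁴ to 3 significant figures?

Split into non-overlapping primitives; take the origin at the lower-left of the bounding box.
Flange: 6.4 × 0.8, A = 5.12 in², y = 0.4 in, Ī = 0.27307 in⁴.
Web: 0.9 × 5.6, A = 5.04 in², y = 3.6 in, Ī = 13.171 in⁴.
Hole (subtracted): ⌀0.4, A = 0.12566 in², y = 0.4 in, Ī = 0.0012566 in⁴.
Centroid: ȳ = ΣA·y / ΣA = 2.0073 in.
Transfer each piece to the horizontal axis through the centroid using Ī + A·d² with d = y − 2.0073:
  flange: d = -1.6073 in → contributes +13.5 in⁴
  web: d = 1.5927 in → contributes +25.956 in⁴
  hole: d = -1.6073 in → contributes −0.32589 in⁴
Total I = 39.13 in⁴.

Ix ≈ 39.1 in⁴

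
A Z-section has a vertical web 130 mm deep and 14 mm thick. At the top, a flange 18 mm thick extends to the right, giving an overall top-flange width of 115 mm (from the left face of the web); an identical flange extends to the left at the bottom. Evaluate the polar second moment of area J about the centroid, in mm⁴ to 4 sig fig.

Treat the section as a set of non-overlapping primitives; coordinates are from the bounding-box lower-left.
Web: 14 × 130, A = 1 820 mm², y = 65 mm, Ī = 2 563 167 mm⁴.
Top flange (beyond web): 101 × 18, A = 1 818 mm², y = 121 mm, Ī = 49 086 mm⁴.
Bottom flange (beyond web): 101 × 18, A = 1 818 mm², y = 9 mm, Ī = 49 086 mm⁴.
Centroid: ȳ = ΣA·y / ΣA = 65 mm.
Transfer each piece to the centroidal x-axis using Ī + A·d² with d = y − 65:
  web: d = 0 mm → contributes +2 563 167 mm⁴
  top flange (beyond web): d = 56 mm → contributes +5 750 334 mm⁴
  bottom flange (beyond web): d = -56 mm → contributes +5 750 334 mm⁴
Total I = 14 063 835 mm⁴.
For the y-axis: x̄ = 108 mm.
Repeating about the centroidal y-axis gives I_y = 15 142 155 mm⁴.
Polar second moment: J = I_x + I_y = 29 205 989 mm⁴.

J ≈ 2.921 × 10⁷ mm⁴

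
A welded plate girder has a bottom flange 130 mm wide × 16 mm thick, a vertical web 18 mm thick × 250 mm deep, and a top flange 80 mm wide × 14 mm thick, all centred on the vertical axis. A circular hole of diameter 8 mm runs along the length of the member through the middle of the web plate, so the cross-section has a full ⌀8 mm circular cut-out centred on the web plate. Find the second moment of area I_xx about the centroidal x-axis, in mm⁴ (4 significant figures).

I_xx ≈ 7.764 × 10⁷ mm⁴

Split into non-overlapping primitives; take the origin at the lower-left of the bounding box.
Bottom plate: 130 × 16, A = 2 080 mm², y = 8 mm, Ī = 44373.3 mm⁴.
Web plate: 18 × 250, A = 4 500 mm², y = 141 mm, Ī = 23 437 500 mm⁴.
Top plate: 80 × 14, A = 1 120 mm², y = 273 mm, Ī = 18293.3 mm⁴.
Hole (subtracted): ⌀8, A = 50.2655 mm², y = 141 mm, Ī = 201.062 mm⁴.
Centroid: ȳ = ΣA·y / ΣA = 124.163 mm.
Transfer each piece to the centroidal x-axis using Ī + A·d² with d = y − 124.163:
  bottom plate: d = -116.163 mm → contributes +28 111 476 mm⁴
  web plate: d = 16.8372 mm → contributes +24 713 209 mm⁴
  top plate: d = 148.837 mm → contributes +24 829 102 mm⁴
  hole: d = 16.8372 mm → contributes −14450.9 mm⁴
Total I = 77 639 336 mm⁴.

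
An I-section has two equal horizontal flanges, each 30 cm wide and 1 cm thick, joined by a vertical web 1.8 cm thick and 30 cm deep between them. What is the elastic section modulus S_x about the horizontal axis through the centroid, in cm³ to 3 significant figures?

Break the section into simple shapes (no overlaps), measuring from the bottom-left corner of the bounding box.
Bottom flange: 30 × 1, A = 30 cm², y = 0.5 cm, Ī = 2.5 cm⁴.
Web: 1.8 × 30, A = 54 cm², y = 16 cm, Ī = 4 050 cm⁴.
Top flange: 30 × 1, A = 30 cm², y = 31.5 cm, Ī = 2.5 cm⁴.
By symmetry the centroid is at mid-height, ȳ = 16 cm.
Transfer each piece to the horizontal axis through the centroid using Ī + A·d² with d = y − 16:
  bottom flange: d = -15.5 cm → contributes +7 210 cm⁴
  web: d = 0 cm → contributes +4 050 cm⁴
  top flange: d = 15.5 cm → contributes +7 210 cm⁴
Total I = 18 470 cm⁴.
Extreme fibre distance c = 16 cm; S = I/c = 1154.4 cm³.

S_x ≈ 1150 cm³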